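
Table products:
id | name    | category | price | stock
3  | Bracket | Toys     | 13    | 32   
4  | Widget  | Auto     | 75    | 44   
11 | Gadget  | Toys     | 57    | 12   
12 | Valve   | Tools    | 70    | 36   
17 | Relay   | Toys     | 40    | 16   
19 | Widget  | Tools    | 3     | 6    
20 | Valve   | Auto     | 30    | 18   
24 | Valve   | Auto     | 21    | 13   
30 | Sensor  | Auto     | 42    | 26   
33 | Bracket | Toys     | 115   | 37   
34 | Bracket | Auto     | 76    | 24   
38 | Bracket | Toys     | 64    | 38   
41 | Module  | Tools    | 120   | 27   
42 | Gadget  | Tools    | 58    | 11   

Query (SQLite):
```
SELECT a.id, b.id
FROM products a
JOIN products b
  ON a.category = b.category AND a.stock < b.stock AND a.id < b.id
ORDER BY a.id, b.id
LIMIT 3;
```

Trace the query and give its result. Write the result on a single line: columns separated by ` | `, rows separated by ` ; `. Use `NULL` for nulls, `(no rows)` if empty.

3 | 33 ; 3 | 38 ; 11 | 17

Pairs (a,b) with same category, a.stock < b.stock, a.id < b.id.
category groups: Auto:{4,20,24,30,34} Tools:{12,19,41,42} Toys:{3,11,17,33,38}
Ordered by (a.id, b.id); first 3.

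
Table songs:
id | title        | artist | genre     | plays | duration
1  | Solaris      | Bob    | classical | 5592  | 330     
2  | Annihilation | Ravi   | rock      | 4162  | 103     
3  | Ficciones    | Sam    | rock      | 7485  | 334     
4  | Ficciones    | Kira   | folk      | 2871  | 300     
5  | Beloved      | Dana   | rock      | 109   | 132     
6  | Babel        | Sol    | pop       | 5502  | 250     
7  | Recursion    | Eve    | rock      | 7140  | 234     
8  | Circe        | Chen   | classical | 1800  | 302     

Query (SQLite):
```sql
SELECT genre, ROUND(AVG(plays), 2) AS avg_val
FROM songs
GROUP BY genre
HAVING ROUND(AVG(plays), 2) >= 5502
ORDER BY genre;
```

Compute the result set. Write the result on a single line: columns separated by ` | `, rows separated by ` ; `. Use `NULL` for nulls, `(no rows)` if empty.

pop | 5502

Partition songs by genre; compute ROUND(AVG(plays), 2) within each group.
HAVING: keep groups where ROUND(AVG(plays), 2) >= 5502.
  classical: ids {1, 8} → ROUND(AVG(plays), 2)=3696
  folk: ids {4} → ROUND(AVG(plays), 2)=2871
  pop: ids {6} → ROUND(AVG(plays), 2)=5502
  rock: ids {2, 3, 5, 7} → ROUND(AVG(plays), 2)=4724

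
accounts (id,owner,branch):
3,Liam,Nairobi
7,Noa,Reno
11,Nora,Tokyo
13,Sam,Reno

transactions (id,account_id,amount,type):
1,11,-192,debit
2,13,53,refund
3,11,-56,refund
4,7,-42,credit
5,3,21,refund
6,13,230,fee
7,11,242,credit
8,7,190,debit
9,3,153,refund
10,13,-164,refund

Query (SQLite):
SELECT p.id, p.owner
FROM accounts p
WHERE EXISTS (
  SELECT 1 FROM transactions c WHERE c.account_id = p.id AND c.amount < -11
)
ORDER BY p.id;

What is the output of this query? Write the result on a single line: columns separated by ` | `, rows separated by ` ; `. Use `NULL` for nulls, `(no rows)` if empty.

For each accounts row, check whether any transactions with matching account_id has amount < -11.
Keep rows where that is true.

7 | Noa ; 11 | Nora ; 13 | Sam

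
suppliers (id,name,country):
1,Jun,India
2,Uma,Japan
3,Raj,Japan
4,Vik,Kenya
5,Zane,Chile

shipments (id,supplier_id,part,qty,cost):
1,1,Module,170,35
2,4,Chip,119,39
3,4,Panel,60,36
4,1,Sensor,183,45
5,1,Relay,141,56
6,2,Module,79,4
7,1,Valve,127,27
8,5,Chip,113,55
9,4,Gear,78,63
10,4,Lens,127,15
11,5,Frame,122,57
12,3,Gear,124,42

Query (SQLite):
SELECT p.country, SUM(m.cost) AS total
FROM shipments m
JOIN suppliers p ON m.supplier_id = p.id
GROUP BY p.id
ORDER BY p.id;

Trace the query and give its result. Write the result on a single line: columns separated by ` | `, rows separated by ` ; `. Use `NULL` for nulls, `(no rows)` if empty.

India | 163 ; Japan | 4 ; Japan | 42 ; Kenya | 153 ; Chile | 112

Join each shipments row to its suppliers via supplier_id.
Group joined rows by suppliers.id; compute SUM(m.cost) per group.
  1: ids {1, 4, 5, 7} → SUM(m.cost)=163
  2: ids {6} → SUM(m.cost)=4
  3: ids {12} → SUM(m.cost)=42
  4: ids {2, 3, 9, 10} → SUM(m.cost)=153
  5: ids {8, 11} → SUM(m.cost)=112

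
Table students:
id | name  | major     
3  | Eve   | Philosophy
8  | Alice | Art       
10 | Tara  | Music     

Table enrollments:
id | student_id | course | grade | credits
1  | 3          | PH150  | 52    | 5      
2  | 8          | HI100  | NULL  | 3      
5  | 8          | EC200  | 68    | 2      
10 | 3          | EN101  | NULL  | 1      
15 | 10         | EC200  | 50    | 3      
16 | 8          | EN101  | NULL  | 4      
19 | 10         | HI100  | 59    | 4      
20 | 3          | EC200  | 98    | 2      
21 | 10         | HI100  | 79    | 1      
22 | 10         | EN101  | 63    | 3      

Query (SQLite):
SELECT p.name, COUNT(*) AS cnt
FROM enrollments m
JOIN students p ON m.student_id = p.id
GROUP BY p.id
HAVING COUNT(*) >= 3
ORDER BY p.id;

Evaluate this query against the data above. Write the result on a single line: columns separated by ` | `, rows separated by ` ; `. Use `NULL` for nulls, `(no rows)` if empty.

Eve | 3 ; Alice | 3 ; Tara | 4

Join each enrollments row to its students via student_id.
Group joined rows by students.id; compute COUNT(*) per group.
HAVING: keep groups with count ≥ 3.
  3: ids {1, 10, 20} → COUNT(*)=3
  8: ids {2, 5, 16} → COUNT(*)=3
  10: ids {15, 19, 21, 22} → COUNT(*)=4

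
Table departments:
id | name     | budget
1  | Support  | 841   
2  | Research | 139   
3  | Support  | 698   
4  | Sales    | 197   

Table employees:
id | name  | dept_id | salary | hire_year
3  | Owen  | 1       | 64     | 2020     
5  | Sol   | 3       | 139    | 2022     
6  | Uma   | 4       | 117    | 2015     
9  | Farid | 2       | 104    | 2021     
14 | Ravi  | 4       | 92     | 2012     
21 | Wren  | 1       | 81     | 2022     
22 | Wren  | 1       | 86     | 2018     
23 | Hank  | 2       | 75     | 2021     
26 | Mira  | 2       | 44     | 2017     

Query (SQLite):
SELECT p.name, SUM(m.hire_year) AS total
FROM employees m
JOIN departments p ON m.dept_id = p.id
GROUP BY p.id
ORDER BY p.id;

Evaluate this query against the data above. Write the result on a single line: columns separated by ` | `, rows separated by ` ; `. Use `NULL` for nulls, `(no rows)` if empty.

Support | 6060 ; Research | 6059 ; Support | 2022 ; Sales | 4027

Join each employees row to its departments via dept_id.
Group joined rows by departments.id; compute SUM(m.hire_year) per group.
  1: ids {3, 21, 22} → SUM(m.hire_year)=6060
  2: ids {9, 23, 26} → SUM(m.hire_year)=6059
  3: ids {5} → SUM(m.hire_year)=2022
  4: ids {6, 14} → SUM(m.hire_year)=4027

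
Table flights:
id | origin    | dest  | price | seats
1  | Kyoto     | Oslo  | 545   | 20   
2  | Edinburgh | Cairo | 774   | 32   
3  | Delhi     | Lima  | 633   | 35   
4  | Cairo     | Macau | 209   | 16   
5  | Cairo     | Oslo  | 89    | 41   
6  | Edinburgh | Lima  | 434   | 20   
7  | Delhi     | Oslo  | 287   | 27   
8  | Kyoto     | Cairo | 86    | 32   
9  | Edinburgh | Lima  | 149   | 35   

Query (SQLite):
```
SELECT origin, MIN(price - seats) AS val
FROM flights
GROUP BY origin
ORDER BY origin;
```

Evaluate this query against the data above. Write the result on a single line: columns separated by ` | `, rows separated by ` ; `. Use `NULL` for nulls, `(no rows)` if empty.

For each row compute price - seats.
Group by origin; take MIN of the expression per group.
  Cairo: ids {4, 5} → MIN(price - seats)=48
  Delhi: ids {3, 7} → MIN(price - seats)=260
  Edinburgh: ids {2, 6, 9} → MIN(price - seats)=114
  Kyoto: ids {1, 8} → MIN(price - seats)=54

Cairo | 48 ; Delhi | 260 ; Edinburgh | 114 ; Kyoto | 54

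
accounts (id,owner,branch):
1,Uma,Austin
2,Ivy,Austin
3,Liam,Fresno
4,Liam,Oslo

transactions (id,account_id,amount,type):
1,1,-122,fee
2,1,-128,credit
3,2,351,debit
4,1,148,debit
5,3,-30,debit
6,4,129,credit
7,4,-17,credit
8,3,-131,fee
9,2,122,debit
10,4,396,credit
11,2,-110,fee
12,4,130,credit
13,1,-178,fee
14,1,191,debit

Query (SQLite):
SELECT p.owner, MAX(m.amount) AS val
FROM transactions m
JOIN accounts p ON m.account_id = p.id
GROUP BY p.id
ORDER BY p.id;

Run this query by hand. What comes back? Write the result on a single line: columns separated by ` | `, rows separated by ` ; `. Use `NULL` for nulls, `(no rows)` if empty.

Uma | 191 ; Ivy | 351 ; Liam | -30 ; Liam | 396

Join each transactions row to its accounts via account_id.
Group joined rows by accounts.id; compute MAX(m.amount) per group.
  1: ids {1, 2, 4, 13, 14} → MAX(m.amount)=191
  2: ids {3, 9, 11} → MAX(m.amount)=351
  3: ids {5, 8} → MAX(m.amount)=-30
  4: ids {6, 7, 10, 12} → MAX(m.amount)=396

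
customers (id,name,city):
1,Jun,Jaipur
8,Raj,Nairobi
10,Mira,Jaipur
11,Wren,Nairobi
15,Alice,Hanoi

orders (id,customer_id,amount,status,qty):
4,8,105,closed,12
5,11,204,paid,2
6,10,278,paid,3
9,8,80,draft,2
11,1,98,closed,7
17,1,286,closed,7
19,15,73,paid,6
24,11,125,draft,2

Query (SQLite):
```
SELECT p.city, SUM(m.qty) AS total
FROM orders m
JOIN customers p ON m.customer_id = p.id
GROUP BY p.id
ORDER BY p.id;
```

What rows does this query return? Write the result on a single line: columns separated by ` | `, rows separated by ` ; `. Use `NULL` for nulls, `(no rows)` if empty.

Jaipur | 14 ; Nairobi | 14 ; Jaipur | 3 ; Nairobi | 4 ; Hanoi | 6

Join each orders row to its customers via customer_id.
Group joined rows by customers.id; compute SUM(m.qty) per group.
  1: ids {11, 17} → SUM(m.qty)=14
  8: ids {4, 9} → SUM(m.qty)=14
  10: ids {6} → SUM(m.qty)=3
  11: ids {5, 24} → SUM(m.qty)=4
  15: ids {19} → SUM(m.qty)=6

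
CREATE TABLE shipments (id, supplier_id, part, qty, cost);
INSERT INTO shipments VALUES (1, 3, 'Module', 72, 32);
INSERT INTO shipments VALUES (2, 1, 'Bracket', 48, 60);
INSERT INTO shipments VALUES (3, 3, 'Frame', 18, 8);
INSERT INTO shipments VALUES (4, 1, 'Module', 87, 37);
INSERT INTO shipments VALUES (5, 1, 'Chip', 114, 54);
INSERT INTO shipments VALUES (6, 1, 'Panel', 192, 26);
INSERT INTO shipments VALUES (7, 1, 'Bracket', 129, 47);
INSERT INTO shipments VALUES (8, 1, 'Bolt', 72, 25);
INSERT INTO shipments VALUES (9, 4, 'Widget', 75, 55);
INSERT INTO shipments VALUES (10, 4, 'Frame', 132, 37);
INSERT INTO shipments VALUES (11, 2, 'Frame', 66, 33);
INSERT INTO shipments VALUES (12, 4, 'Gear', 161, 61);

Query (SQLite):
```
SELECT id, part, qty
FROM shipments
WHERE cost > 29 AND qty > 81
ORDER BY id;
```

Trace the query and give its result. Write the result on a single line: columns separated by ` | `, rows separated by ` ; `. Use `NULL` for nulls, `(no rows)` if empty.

cost > 29: ids {1, 2, 4, 5, 7, 9, 10, 11, 12}
qty > 81: ids {4, 5, 6, 7, 10, 12}
Combine with AND.

4 | Module | 87 ; 5 | Chip | 114 ; 7 | Bracket | 129 ; 10 | Frame | 132 ; 12 | Gear | 161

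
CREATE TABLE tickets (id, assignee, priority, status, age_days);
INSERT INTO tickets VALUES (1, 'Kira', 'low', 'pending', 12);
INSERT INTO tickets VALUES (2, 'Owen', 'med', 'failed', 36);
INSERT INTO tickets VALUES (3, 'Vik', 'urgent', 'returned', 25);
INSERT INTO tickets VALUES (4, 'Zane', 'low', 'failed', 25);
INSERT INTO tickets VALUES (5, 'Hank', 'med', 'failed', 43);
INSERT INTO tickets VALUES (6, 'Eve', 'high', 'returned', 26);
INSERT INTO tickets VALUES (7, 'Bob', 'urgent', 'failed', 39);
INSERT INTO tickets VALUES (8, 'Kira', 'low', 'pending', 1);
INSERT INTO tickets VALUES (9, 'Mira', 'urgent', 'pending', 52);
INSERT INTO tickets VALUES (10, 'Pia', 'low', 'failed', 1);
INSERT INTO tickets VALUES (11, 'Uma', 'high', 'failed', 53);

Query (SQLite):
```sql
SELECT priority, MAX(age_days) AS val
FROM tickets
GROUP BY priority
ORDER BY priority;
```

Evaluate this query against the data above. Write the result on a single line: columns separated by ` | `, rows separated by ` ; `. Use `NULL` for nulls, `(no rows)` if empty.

high | 53 ; low | 25 ; med | 43 ; urgent | 52

Partition tickets by priority; compute MAX(age_days) within each group.
  high: ids {6, 11} → MAX(age_days)=53
  low: ids {1, 4, 8, 10} → MAX(age_days)=25
  med: ids {2, 5} → MAX(age_days)=43
  urgent: ids {3, 7, 9} → MAX(age_days)=52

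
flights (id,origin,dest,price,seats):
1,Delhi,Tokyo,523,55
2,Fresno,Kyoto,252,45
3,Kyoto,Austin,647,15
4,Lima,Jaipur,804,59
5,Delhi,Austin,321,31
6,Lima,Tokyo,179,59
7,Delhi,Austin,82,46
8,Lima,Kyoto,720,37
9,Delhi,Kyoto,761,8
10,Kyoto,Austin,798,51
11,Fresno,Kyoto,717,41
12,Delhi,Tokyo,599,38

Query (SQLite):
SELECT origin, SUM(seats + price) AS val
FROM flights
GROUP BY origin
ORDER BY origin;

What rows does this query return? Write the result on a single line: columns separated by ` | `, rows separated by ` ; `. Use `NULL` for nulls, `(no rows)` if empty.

Delhi | 2464 ; Fresno | 1055 ; Kyoto | 1511 ; Lima | 1858

For each row compute seats + price.
Group by origin; take SUM of the expression per group.
  Delhi: ids {1, 5, 7, 9, 12} → SUM(seats + price)=2464
  Fresno: ids {2, 11} → SUM(seats + price)=1055
  Kyoto: ids {3, 10} → SUM(seats + price)=1511
  Lima: ids {4, 6, 8} → SUM(seats + price)=1858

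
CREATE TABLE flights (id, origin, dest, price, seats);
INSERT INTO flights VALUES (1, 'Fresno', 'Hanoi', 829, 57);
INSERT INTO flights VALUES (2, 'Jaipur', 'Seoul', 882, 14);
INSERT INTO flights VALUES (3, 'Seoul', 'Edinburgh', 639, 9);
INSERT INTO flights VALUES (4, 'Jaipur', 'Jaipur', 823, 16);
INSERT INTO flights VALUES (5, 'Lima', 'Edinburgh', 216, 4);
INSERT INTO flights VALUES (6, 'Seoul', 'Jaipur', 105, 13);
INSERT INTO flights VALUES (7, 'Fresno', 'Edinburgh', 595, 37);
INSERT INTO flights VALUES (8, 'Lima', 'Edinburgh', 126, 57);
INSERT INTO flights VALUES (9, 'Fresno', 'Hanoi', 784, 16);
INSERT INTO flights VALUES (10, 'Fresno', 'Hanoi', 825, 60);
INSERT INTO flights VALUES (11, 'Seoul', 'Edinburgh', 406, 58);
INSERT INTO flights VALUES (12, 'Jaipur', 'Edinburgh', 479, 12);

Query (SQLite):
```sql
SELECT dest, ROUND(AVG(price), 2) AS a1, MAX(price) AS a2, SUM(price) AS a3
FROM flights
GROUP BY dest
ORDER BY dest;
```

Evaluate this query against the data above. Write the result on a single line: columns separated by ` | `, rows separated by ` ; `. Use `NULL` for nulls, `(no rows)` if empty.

Group flights by dest.
Per group compute: ROUND(AVG(price), 2), MAX(price), SUM(price).
  Edinburgh: ids {3, 5, 7, 8, 11, 12} → ROUND(AVG(price), 2)=410.17, MAX(price)=639, SUM(price)=2461
  Hanoi: ids {1, 9, 10} → ROUND(AVG(price), 2)=812.67, MAX(price)=829, SUM(price)=2438
  Jaipur: ids {4, 6} → ROUND(AVG(price), 2)=464, MAX(price)=823, SUM(price)=928
  Seoul: ids {2} → ROUND(AVG(price), 2)=882, MAX(price)=882, SUM(price)=882

Edinburgh | 410.17 | 639 | 2461 ; Hanoi | 812.67 | 829 | 2438 ; Jaipur | 464 | 823 | 928 ; Seoul | 882 | 882 | 882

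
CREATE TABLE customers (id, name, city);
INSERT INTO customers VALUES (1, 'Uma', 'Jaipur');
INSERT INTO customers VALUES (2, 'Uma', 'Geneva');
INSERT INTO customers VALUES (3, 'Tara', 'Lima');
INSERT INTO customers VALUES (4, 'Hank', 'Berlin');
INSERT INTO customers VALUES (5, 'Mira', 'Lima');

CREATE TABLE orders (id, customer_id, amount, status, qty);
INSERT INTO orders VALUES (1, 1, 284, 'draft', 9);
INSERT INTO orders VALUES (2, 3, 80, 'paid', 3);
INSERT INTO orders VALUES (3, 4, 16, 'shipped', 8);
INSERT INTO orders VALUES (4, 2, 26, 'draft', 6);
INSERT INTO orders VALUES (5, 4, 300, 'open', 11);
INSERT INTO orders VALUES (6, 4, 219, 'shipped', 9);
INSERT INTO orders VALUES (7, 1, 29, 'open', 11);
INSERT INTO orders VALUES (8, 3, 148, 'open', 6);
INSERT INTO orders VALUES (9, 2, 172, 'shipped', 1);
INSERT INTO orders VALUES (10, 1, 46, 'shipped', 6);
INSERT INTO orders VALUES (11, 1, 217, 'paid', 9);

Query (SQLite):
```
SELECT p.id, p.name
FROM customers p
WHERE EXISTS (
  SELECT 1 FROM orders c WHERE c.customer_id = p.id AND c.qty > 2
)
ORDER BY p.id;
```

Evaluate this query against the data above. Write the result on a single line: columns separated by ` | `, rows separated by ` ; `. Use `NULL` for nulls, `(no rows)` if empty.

1 | Uma ; 2 | Uma ; 3 | Tara ; 4 | Hank

For each customers row, check whether any orders with matching customer_id has qty > 2.
Keep rows where that is true.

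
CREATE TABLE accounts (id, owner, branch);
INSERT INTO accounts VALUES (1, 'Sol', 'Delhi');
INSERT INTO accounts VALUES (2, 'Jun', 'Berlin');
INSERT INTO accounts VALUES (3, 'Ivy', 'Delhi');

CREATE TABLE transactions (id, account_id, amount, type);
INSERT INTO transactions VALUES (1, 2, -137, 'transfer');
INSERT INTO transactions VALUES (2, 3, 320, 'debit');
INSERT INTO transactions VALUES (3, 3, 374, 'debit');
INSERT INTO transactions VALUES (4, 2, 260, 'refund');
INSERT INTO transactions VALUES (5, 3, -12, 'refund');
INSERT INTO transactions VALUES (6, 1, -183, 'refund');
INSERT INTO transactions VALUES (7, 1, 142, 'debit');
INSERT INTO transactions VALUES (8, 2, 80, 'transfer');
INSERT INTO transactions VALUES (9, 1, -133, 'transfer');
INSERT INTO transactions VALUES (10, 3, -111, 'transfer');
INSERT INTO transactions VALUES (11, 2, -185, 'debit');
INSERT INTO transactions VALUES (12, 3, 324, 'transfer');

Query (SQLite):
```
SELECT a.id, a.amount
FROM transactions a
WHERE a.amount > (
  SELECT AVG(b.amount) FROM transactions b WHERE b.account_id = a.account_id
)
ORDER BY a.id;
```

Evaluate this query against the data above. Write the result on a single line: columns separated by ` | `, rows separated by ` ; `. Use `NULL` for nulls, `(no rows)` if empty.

2 | 320 ; 3 | 374 ; 4 | 260 ; 7 | 142 ; 8 | 80 ; 12 | 324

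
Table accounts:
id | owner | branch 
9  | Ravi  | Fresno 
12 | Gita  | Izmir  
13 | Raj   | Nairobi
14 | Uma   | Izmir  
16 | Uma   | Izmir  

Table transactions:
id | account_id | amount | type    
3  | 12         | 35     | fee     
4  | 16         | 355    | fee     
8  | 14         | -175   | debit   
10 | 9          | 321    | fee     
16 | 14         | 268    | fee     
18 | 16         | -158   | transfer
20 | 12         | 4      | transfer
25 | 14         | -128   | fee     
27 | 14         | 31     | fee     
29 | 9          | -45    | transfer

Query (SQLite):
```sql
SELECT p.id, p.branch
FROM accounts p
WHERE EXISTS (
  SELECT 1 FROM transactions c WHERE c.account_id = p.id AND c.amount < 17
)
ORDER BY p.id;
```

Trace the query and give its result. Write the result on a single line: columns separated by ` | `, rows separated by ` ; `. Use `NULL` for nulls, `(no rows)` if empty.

9 | Fresno ; 12 | Izmir ; 14 | Izmir ; 16 | Izmir

For each accounts row, check whether any transactions with matching account_id has amount < 17.
Keep rows where that is true.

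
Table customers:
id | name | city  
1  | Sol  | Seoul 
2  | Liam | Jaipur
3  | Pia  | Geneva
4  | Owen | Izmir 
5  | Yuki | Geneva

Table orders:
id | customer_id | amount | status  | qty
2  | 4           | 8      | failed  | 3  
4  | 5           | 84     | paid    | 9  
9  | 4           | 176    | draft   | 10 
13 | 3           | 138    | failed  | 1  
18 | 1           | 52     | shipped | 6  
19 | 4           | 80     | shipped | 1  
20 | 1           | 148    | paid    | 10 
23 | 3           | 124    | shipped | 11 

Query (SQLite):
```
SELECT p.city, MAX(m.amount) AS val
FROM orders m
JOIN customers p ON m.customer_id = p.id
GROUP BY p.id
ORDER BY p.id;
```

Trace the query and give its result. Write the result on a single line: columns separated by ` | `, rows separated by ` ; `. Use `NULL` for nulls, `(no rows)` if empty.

Join each orders row to its customers via customer_id.
Group joined rows by customers.id; compute MAX(m.amount) per group.
  1: ids {18, 20} → MAX(m.amount)=148
  3: ids {13, 23} → MAX(m.amount)=138
  4: ids {2, 9, 19} → MAX(m.amount)=176
  5: ids {4} → MAX(m.amount)=84

Seoul | 148 ; Geneva | 138 ; Izmir | 176 ; Geneva | 84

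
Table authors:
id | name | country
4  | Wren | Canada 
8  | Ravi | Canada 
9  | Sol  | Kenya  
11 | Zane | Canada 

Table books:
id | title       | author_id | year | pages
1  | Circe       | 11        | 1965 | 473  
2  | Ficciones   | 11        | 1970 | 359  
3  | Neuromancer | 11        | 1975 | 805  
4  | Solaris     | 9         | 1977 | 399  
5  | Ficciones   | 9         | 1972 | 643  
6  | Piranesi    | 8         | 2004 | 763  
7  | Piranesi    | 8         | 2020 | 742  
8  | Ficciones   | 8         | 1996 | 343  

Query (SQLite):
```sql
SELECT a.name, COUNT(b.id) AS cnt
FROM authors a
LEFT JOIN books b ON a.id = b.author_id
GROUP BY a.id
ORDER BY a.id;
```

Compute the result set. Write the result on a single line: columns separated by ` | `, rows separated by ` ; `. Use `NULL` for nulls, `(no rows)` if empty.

LEFT JOIN keeps every authors row; unmatched ones get NULL for books columns.
Group by authors.id and compute COUNT(b.id). COUNT(col) of an all-NULL group is 0.
  4: ids {—} → COUNT(b.id)=0
  8: ids {6, 7, 8} → COUNT(b.id)=3
  9: ids {4, 5} → COUNT(b.id)=2
  11: ids {1, 2, 3} → COUNT(b.id)=3

Wren | 0 ; Ravi | 3 ; Sol | 2 ; Zane | 3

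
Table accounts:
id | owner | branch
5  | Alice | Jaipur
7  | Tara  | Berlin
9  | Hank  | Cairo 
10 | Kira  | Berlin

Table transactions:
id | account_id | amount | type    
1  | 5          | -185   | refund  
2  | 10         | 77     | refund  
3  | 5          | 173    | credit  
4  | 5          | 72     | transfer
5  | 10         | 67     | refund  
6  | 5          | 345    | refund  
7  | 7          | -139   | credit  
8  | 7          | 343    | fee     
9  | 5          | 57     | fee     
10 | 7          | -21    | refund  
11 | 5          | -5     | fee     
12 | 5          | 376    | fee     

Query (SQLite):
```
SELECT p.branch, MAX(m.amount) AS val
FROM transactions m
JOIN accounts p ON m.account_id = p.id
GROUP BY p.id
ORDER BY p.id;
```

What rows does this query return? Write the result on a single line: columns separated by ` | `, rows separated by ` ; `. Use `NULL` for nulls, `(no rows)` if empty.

Jaipur | 376 ; Berlin | 343 ; Berlin | 77

Join each transactions row to its accounts via account_id.
Group joined rows by accounts.id; compute MAX(m.amount) per group.
  5: ids {1, 3, 4, 6, 9, 11, 12} → MAX(m.amount)=376
  7: ids {7, 8, 10} → MAX(m.amount)=343
  10: ids {2, 5} → MAX(m.amount)=77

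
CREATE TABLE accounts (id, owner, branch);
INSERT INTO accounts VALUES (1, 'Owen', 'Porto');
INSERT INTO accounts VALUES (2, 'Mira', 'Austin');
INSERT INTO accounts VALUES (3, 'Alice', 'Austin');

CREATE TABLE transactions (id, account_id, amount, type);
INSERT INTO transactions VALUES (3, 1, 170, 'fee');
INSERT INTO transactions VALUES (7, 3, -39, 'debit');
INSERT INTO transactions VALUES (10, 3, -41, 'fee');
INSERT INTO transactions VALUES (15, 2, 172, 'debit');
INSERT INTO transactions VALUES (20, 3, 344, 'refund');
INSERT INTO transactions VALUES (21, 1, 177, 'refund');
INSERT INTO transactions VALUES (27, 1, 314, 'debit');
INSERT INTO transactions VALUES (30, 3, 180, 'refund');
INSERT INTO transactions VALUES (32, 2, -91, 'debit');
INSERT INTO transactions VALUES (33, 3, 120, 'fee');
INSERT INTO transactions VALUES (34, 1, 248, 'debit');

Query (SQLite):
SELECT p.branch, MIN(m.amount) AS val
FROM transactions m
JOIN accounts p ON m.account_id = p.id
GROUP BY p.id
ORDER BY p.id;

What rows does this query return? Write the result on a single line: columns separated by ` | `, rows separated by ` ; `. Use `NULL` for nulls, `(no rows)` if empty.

Porto | 170 ; Austin | -91 ; Austin | -41

Join each transactions row to its accounts via account_id.
Group joined rows by accounts.id; compute MIN(m.amount) per group.
  1: ids {3, 21, 27, 34} → MIN(m.amount)=170
  2: ids {15, 32} → MIN(m.amount)=-91
  3: ids {7, 10, 20, 30, 33} → MIN(m.amount)=-41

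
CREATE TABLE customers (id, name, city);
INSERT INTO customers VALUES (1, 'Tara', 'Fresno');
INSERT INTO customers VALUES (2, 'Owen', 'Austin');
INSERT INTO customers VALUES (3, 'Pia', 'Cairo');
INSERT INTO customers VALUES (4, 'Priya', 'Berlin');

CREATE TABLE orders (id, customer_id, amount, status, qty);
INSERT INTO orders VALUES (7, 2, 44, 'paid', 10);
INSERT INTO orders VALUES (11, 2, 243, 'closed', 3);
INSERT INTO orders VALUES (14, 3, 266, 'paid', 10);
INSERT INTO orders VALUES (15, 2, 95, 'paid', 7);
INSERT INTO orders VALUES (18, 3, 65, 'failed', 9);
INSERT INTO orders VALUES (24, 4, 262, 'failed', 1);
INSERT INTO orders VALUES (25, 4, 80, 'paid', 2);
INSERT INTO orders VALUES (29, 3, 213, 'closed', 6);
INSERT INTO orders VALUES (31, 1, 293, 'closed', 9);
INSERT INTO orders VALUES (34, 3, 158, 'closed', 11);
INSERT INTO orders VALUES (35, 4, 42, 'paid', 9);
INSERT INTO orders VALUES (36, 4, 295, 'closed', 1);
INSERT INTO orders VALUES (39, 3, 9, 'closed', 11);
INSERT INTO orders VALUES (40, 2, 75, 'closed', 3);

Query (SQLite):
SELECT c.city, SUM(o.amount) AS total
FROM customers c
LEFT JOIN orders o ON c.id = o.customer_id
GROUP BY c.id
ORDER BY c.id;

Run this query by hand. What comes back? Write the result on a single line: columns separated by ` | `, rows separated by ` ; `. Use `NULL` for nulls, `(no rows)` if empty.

LEFT JOIN keeps every customers row; unmatched ones get NULL for orders columns.
Group by customers.id and compute SUM(o.amount). SUM over an all-NULL group is NULL.
  1: ids {31} → SUM(o.amount)=293
  2: ids {7, 11, 15, 40} → SUM(o.amount)=457
  3: ids {14, 18, 29, 34, 39} → SUM(o.amount)=711
  4: ids {24, 25, 35, 36} → SUM(o.amount)=679

Fresno | 293 ; Austin | 457 ; Cairo | 711 ; Berlin | 679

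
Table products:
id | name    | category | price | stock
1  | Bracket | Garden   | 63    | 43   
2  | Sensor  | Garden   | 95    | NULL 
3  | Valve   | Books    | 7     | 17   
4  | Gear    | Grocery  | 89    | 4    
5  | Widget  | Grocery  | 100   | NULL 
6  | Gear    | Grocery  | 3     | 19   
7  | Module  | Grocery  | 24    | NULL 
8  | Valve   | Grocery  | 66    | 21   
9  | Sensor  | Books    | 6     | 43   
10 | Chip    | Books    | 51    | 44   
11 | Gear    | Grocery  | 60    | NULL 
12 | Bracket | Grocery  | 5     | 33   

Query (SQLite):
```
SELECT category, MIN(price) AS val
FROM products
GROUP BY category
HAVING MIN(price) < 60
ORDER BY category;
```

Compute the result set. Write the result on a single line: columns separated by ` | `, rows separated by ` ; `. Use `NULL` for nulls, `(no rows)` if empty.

Books | 6 ; Grocery | 3

Partition products by category; compute MIN(price) within each group.
HAVING: keep groups where MIN(price) < 60.
  Books: ids {3, 9, 10} → MIN(price)=6
  Garden: ids {1, 2} → MIN(price)=63
  Grocery: ids {4, 5, 6, 7, 8, 11, 12} → MIN(price)=3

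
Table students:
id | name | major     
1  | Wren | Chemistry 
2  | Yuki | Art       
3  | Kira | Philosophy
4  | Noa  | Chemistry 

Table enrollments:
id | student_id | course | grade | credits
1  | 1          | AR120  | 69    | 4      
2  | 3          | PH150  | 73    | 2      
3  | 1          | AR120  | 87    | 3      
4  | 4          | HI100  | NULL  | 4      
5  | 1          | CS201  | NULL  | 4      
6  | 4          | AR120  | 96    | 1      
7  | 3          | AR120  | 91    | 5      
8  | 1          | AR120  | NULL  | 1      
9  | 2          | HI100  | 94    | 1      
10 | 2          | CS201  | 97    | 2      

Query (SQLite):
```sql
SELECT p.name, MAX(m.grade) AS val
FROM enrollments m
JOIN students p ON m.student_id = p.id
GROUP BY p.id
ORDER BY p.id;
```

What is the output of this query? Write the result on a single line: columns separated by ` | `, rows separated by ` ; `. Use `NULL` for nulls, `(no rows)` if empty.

Wren | 87 ; Yuki | 97 ; Kira | 91 ; Noa | 96

Join each enrollments row to its students via student_id.
Group joined rows by students.id; compute MAX(m.grade) per group.
  1: ids {1, 3, 5, 8} → MAX(m.grade)=87
  2: ids {9, 10} → MAX(m.grade)=97
  3: ids {2, 7} → MAX(m.grade)=91
  4: ids {4, 6} → MAX(m.grade)=96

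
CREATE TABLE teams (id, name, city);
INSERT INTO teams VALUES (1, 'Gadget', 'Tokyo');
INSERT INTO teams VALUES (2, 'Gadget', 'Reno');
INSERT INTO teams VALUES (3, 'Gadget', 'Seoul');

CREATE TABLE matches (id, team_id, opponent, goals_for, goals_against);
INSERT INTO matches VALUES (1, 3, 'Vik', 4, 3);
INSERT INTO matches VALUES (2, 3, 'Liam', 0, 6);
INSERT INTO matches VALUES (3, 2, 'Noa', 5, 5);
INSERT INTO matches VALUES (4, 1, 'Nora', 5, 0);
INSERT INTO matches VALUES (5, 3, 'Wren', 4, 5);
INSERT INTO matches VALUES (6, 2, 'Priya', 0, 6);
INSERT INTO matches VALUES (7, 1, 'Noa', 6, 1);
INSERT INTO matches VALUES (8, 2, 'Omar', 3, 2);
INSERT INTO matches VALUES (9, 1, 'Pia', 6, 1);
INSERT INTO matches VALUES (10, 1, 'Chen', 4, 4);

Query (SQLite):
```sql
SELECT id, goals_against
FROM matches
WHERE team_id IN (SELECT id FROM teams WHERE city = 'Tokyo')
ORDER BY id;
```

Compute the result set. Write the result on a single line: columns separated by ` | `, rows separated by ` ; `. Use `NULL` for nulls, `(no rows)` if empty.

4 | 0 ; 7 | 1 ; 9 | 1 ; 10 | 4

Inner query: teams.id where city = 'Tokyo'.
Outer: keep matches rows whose team_id is in that set.
Inner query → {1}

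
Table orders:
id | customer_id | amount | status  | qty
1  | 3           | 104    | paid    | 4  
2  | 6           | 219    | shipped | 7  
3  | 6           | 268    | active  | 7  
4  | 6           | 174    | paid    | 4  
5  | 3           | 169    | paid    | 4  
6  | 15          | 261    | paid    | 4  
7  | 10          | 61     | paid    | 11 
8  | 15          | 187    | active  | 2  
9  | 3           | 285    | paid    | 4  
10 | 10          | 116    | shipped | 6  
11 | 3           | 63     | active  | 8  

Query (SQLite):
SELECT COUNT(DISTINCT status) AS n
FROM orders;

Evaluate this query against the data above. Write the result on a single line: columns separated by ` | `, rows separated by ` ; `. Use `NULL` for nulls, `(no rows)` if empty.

3

Count distinct non-NULL status values.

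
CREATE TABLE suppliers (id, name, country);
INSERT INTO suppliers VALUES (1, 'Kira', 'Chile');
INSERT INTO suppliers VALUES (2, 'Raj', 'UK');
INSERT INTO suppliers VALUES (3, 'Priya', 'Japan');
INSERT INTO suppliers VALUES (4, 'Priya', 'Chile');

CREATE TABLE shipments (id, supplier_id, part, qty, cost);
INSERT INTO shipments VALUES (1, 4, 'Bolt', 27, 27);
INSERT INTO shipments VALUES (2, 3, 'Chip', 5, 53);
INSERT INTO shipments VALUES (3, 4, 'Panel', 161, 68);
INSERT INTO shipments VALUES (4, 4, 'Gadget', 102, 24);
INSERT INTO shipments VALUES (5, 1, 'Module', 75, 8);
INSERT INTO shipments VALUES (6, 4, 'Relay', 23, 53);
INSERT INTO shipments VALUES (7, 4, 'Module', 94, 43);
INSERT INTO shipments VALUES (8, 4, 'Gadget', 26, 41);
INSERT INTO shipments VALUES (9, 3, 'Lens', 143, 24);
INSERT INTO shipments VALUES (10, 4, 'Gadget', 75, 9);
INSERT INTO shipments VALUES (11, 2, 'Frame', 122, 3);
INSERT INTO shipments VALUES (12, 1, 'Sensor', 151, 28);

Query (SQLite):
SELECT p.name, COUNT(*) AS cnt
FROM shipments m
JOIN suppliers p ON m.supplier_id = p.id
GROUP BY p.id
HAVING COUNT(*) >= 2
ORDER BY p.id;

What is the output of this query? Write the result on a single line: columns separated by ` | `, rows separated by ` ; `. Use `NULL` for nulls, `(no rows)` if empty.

Join each shipments row to its suppliers via supplier_id.
Group joined rows by suppliers.id; compute COUNT(*) per group.
HAVING: keep groups with count ≥ 2.
  1: ids {5, 12} → COUNT(*)=2
  2: ids {11} → COUNT(*)=1
  3: ids {2, 9} → COUNT(*)=2
  4: ids {1, 3, 4, 6, 7, 8, 10} → COUNT(*)=7

Kira | 2 ; Priya | 2 ; Priya | 7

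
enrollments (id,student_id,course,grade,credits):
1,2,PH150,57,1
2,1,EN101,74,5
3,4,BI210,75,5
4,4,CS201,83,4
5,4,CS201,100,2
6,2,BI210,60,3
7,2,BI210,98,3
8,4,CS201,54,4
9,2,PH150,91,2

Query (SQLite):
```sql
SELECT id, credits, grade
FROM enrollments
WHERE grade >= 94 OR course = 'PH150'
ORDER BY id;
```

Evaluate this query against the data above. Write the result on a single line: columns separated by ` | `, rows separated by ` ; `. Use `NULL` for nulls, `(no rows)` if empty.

grade >= 94: ids {5, 7}
course = 'PH150': ids {1, 9}
Combine with OR.

1 | 1 | 57 ; 5 | 2 | 100 ; 7 | 3 | 98 ; 9 | 2 | 91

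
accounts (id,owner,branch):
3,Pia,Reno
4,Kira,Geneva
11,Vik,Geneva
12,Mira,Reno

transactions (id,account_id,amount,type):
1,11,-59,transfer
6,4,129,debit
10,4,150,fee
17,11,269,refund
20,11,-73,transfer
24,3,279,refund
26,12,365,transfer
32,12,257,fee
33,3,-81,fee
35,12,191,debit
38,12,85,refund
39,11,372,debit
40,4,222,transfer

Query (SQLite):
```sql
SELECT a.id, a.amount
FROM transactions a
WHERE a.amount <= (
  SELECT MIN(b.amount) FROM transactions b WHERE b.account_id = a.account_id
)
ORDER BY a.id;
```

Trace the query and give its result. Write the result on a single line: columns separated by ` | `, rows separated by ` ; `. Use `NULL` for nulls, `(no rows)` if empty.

For each transactions row a, compute MIN(amount) over rows sharing a.account_id.
Keep row a if a.amount <= that per-group MIN.
  account_id=3: MIN(amount) = -81
  account_id=4: MIN(amount) = 129
  account_id=11: MIN(amount) = -73
  account_id=12: MIN(amount) = 85

6 | 129 ; 20 | -73 ; 33 | -81 ; 38 | 85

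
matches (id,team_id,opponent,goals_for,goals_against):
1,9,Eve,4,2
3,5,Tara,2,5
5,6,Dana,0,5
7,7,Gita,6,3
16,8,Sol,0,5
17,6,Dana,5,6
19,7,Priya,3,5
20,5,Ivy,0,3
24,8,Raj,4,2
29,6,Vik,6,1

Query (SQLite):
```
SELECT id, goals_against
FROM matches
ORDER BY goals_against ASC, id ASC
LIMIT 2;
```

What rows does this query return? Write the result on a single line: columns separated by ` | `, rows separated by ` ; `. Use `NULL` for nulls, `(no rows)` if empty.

29 | 1 ; 1 | 2

Sort by goals_against asc, tiebreak id asc: (1, id=29), (2, id=1), (2, id=24), (3, id=7), (3, id=20) …. Take first 2.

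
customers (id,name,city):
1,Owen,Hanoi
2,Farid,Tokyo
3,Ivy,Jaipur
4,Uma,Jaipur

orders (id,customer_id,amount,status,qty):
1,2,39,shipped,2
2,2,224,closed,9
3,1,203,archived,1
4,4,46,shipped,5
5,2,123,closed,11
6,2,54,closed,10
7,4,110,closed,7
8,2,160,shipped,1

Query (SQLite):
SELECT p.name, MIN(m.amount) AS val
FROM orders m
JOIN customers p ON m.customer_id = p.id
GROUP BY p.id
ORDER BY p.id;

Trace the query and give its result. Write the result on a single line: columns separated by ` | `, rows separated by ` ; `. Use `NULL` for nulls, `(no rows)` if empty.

Join each orders row to its customers via customer_id.
Group joined rows by customers.id; compute MIN(m.amount) per group.
  1: ids {3} → MIN(m.amount)=203
  2: ids {1, 2, 5, 6, 8} → MIN(m.amount)=39
  4: ids {4, 7} → MIN(m.amount)=46

Owen | 203 ; Farid | 39 ; Uma | 46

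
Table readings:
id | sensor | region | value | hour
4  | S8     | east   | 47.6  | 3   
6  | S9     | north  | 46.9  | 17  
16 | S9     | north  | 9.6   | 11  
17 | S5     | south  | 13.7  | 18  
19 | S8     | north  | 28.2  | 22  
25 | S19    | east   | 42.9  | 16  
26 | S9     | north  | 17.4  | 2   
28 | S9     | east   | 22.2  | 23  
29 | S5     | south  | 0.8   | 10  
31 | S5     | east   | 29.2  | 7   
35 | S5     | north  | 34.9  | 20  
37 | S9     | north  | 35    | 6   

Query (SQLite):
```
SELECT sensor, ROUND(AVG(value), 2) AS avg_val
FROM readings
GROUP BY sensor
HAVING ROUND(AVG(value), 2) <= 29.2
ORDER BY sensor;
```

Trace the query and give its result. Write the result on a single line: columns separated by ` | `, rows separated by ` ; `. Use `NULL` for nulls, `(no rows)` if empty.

S5 | 19.65 ; S9 | 26.22

Partition readings by sensor; compute ROUND(AVG(value), 2) within each group.
HAVING: keep groups where ROUND(AVG(value), 2) <= 29.2.
  S19: ids {25} → ROUND(AVG(value), 2)=42.9
  S5: ids {17, 29, 31, 35} → ROUND(AVG(value), 2)=19.65
  S8: ids {4, 19} → ROUND(AVG(value), 2)=37.9
  S9: ids {6, 16, 26, 28, 37} → ROUND(AVG(value), 2)=26.22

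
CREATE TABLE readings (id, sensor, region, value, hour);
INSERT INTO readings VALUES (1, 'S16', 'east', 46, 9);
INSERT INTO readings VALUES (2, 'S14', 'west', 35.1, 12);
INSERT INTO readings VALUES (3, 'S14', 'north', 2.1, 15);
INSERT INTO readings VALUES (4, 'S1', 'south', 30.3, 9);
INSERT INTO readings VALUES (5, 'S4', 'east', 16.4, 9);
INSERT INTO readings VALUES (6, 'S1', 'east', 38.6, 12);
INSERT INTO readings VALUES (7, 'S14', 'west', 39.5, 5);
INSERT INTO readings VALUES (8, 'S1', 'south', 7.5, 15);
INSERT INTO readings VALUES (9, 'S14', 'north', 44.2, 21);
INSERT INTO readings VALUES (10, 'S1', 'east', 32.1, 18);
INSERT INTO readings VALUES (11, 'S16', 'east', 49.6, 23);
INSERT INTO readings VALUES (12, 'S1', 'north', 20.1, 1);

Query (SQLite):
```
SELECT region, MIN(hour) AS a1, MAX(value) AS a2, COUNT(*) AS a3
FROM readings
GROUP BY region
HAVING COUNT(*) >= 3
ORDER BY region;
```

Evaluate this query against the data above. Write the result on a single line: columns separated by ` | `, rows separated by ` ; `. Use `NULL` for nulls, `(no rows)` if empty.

east | 9 | 49.6 | 5 ; north | 1 | 44.2 | 3

Group readings by region.
Per group compute: MIN(hour), MAX(value), COUNT(*).
HAVING: drop groups with fewer than 3 rows.
  east: ids {1, 5, 6, 10, 11} → MIN(hour)=9, MAX(value)=49.6, COUNT(*)=5
  north: ids {3, 9, 12} → MIN(hour)=1, MAX(value)=44.2, COUNT(*)=3
  south: ids {4, 8} → MIN(hour)=9, MAX(value)=30.3, COUNT(*)=2
  west: ids {2, 7} → MIN(hour)=5, MAX(value)=39.5, COUNT(*)=2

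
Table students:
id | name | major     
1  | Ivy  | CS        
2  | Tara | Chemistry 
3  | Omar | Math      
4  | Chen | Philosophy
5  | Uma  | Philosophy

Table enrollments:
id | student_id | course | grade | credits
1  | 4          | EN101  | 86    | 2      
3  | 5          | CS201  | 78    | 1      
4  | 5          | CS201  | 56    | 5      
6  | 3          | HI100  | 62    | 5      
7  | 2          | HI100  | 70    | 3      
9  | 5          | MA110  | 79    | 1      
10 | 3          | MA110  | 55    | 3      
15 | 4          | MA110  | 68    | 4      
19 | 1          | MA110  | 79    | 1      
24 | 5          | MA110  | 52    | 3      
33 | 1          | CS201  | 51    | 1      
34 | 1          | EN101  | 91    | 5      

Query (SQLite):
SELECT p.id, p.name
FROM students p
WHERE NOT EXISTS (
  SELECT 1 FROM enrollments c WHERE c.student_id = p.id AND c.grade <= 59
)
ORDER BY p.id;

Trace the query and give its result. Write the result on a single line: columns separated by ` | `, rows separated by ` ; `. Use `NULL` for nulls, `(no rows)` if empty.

For each students row, check whether any enrollments with matching student_id has grade <= 59.
Keep rows where that is false.

2 | Tara ; 4 | Chen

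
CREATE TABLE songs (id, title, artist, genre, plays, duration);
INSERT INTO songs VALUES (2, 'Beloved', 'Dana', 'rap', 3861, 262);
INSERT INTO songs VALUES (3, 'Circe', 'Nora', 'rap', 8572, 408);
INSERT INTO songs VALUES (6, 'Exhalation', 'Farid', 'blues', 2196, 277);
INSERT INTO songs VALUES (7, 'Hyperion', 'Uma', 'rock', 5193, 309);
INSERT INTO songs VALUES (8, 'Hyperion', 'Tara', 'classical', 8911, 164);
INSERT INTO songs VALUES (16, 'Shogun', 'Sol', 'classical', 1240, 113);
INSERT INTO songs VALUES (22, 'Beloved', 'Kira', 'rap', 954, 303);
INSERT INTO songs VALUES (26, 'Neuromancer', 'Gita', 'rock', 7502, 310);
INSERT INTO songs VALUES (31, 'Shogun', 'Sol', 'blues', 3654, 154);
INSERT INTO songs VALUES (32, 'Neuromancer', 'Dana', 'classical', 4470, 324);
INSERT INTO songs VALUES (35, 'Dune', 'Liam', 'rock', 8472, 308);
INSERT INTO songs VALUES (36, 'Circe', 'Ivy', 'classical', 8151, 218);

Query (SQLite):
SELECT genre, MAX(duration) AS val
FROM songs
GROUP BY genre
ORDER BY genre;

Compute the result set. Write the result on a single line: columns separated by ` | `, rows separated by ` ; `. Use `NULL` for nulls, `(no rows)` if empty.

Partition songs by genre; compute MAX(duration) within each group.
  blues: ids {6, 31} → MAX(duration)=277
  classical: ids {8, 16, 32, 36} → MAX(duration)=324
  rap: ids {2, 3, 22} → MAX(duration)=408
  rock: ids {7, 26, 35} → MAX(duration)=310

blues | 277 ; classical | 324 ; rap | 408 ; rock | 310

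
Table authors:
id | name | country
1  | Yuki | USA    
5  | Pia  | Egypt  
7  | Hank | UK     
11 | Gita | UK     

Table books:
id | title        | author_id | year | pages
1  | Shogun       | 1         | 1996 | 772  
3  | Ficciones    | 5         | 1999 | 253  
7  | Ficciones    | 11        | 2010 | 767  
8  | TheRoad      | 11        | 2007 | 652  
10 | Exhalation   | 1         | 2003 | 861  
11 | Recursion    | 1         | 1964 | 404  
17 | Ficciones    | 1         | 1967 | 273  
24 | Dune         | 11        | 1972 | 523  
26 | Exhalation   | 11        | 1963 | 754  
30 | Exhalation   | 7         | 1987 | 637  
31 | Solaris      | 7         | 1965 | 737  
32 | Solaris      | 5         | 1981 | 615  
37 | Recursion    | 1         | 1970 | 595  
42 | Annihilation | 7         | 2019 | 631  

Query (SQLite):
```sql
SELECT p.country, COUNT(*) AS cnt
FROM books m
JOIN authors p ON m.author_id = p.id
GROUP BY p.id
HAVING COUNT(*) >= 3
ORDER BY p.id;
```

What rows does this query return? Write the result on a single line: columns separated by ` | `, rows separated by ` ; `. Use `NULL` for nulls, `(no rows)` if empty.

USA | 5 ; UK | 3 ; UK | 4

Join each books row to its authors via author_id.
Group joined rows by authors.id; compute COUNT(*) per group.
HAVING: keep groups with count ≥ 3.
  1: ids {1, 10, 11, 17, 37} → COUNT(*)=5
  5: ids {3, 32} → COUNT(*)=2
  7: ids {30, 31, 42} → COUNT(*)=3
  11: ids {7, 8, 24, 26} → COUNT(*)=4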